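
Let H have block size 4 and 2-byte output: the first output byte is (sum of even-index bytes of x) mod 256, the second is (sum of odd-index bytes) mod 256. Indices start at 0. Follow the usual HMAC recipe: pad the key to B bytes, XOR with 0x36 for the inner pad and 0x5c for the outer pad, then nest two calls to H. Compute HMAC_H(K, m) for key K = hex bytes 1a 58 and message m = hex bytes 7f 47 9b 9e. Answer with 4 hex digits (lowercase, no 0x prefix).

Key hex bytes 1a 58 is 2 bytes ≤ B = 4; zero-pad to 4 bytes: K' = 1a 58 00 00.
K' ⊕ ipad = 2c 6e 36 36.  K' ⊕ opad = 46 04 5c 5c.
Inner input = (K'⊕ipad) ∥ m = 2c 6e 36 36 ∥ 7f 47 9b 9e.
Inner hash: even-index sum = 380 mod 256 = 124; odd-index sum = 393 mod 256 = 137 → 7c 89.
Outer input = (K'⊕opad) ∥ inner = 46 04 5c 5c ∥ 7c 89.
Outer hash (tag): even-index sum = 286 mod 256 = 30; odd-index sum = 233 mod 256 = 233 → 1e e9.

1ee9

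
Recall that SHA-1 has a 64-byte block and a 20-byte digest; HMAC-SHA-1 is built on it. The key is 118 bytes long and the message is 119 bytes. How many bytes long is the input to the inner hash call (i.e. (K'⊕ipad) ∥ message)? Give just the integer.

183

Key is 118 > 64 bytes, so it is hashed to 20 bytes then zero-padded to 64: |K'| = 64.
Inner input = (K'⊕ipad) ∥ m → 64 + 119 = 183 bytes.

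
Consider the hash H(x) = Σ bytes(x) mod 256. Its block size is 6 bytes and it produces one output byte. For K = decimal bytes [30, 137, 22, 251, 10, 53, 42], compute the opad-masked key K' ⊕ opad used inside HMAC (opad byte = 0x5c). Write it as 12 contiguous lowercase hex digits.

Key decimal bytes [30, 137, 22, 251, 10, 53, 42] = 1e 89 16 fb 0a 35 2a is 7 bytes > B = 6, so hash it first: H(key) = 21, then zero-pad to 6 bytes: K' = 21 00 00 00 00 00.
XOR each byte with 0x5c: 21⊕5c=7d, 00⊕5c=5c, 00⊕5c=5c, 00⊕5c=5c, 00⊕5c=5c, 00⊕5c=5c.

7d5c5c5c5c5c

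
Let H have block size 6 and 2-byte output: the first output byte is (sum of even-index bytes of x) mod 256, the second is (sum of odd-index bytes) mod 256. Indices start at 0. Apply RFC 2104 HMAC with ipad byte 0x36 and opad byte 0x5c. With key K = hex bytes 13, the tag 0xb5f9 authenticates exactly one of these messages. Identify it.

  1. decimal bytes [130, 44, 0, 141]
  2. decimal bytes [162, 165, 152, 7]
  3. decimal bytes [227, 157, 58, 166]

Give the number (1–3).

Key hex bytes 13 is 1 byte ≤ B = 6; zero-pad to 6 bytes: K' = 13 00 00 00 00 00.
K' ⊕ ipad = 25 36 36 36 36 36; K' ⊕ opad = 4f 5c 5c 5c 5c 5c.
m1: inner = H(25 36 36 36 36 36 82 2c 00 8d) = 13 5b; tag = H(4f 5c 5c 5c 5c 5c 13 5b) = 1a6f
m2: inner = H(25 36 36 36 36 36 a2 a5 98 07) = cb 4e; tag = H(4f 5c 5c 5c 5c 5c cb 4e) = d262
m3: inner = H(25 36 36 36 36 36 e3 9d 3a a6) = ae e5; tag = H(4f 5c 5c 5c 5c 5c ae e5) = b5f9 ← matches

3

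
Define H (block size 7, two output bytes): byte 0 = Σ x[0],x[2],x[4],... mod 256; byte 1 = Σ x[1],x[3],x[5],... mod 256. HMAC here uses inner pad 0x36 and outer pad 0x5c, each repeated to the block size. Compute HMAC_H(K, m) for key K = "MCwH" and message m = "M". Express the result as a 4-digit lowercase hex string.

6ab7

Key "MCwH" = 4d 43 77 48 is 4 bytes ≤ B = 7; zero-pad to 7 bytes: K' = 4d 43 77 48 00 00 00.
K' ⊕ ipad = 7b 75 41 7e 36 36 36.  K' ⊕ opad = 11 1f 2b 14 5c 5c 5c.
Inner input = (K'⊕ipad) ∥ m = 7b 75 41 7e 36 36 36 ∥ 4d.
Inner hash: even-index sum = 296 mod 256 = 40; odd-index sum = 374 mod 256 = 118 → 28 76.
Outer input = (K'⊕opad) ∥ inner = 11 1f 2b 14 5c 5c 5c ∥ 28 76.
Outer hash (tag): even-index sum = 362 mod 256 = 106; odd-index sum = 183 mod 256 = 183 → 6a b7.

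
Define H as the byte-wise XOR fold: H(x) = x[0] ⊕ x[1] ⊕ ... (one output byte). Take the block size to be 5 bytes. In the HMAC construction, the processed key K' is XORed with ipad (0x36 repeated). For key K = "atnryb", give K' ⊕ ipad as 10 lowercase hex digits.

2436363636

Key "atnryb" = 61 74 6e 72 79 62 is 6 bytes > B = 5, so hash it first: H(key) = 12, then zero-pad to 5 bytes: K' = 12 00 00 00 00.
XOR each byte with 0x36: 12⊕36=24, 00⊕36=36, 00⊕36=36, 00⊕36=36, 00⊕36=36.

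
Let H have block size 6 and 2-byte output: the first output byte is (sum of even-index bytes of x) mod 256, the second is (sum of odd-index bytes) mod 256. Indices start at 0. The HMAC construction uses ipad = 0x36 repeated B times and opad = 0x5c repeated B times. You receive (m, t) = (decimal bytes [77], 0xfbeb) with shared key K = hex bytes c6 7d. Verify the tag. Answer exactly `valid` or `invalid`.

invalid

Key hex bytes c6 7d is 2 bytes ≤ B = 6; zero-pad to 6 bytes: K' = c6 7d 00 00 00 00.
K' ⊕ ipad = f0 4b 36 36 36 36; K' ⊕ opad = 9a 21 5c 5c 5c 5c.
Inner hash: even-index sum = 425 mod 256 = 169; odd-index sum = 183 mod 256 = 183 → a9 b7.
Outer hash (recomputed tag): even-index sum = 507 mod 256 = 251; odd-index sum = 400 mod 256 = 144 → fb 90.
Recomputed tag = fb90; claimed = fbeb → mismatch.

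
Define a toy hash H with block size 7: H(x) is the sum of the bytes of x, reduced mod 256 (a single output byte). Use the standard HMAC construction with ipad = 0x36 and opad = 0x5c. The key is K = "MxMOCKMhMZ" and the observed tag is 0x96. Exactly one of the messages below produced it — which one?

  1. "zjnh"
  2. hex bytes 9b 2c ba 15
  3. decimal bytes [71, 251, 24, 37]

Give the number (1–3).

Key "MxMOCKMhMZ" = 4d 78 4d 4f 43 4b 4d 68 4d 5a is 10 bytes > B = 7, so hash it first: H(key) = 4b, then zero-pad to 7 bytes: K' = 4b 00 00 00 00 00 00.
K' ⊕ ipad = 7d 36 36 36 36 36 36; K' ⊕ opad = 17 5c 5c 5c 5c 5c 5c.
m1: inner = H(7d 36 36 36 36 36 36 7a 6a 6e 68) = 7b; tag = H(17 5c 5c 5c 5c 5c 5c 7b) = ba
m2: inner = H(7d 36 36 36 36 36 36 9b 2c ba 15) = 57; tag = H(17 5c 5c 5c 5c 5c 5c 57) = 96 ← matches
m3: inner = H(7d 36 36 36 36 36 36 47 fb 18 25) = 40; tag = H(17 5c 5c 5c 5c 5c 5c 40) = 7f

2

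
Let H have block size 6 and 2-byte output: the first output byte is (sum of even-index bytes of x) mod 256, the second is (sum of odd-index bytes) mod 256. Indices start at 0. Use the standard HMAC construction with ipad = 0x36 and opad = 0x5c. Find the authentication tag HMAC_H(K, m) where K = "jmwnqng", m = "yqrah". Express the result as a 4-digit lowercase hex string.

eb8a

Key "jmwnqng" = 6a 6d 77 6e 71 6e 67 is 7 bytes > B = 6, so hash it first: H(key) = b9 49, then zero-pad to 6 bytes: K' = b9 49 00 00 00 00.
K' ⊕ ipad = 8f 7f 36 36 36 36.  K' ⊕ opad = e5 15 5c 5c 5c 5c.
Inner input = (K'⊕ipad) ∥ m = 8f 7f 36 36 36 36 ∥ 79 71 72 61 68.
Inner hash: even-index sum = 590 mod 256 = 78; odd-index sum = 445 mod 256 = 189 → 4e bd.
Outer input = (K'⊕opad) ∥ inner = e5 15 5c 5c 5c 5c ∥ 4e bd.
Outer hash (tag): even-index sum = 491 mod 256 = 235; odd-index sum = 394 mod 256 = 138 → eb 8a.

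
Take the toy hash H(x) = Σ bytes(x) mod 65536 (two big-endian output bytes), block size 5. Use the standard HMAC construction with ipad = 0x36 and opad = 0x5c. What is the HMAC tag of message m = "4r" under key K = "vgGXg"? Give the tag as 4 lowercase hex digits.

Key "vgGXg" = 76 67 47 58 67 is exactly B = 5 bytes: K' = 76 67 47 58 67.
K' ⊕ ipad = 40 51 71 6e 51.  K' ⊕ opad = 2a 3b 1b 04 3b.
Inner input = (K'⊕ipad) ∥ m = 40 51 71 6e 51 ∥ 34 72.
Inner hash: sum = 64+81+113+110+81+52+114 = 615 → 02 67.
Outer input = (K'⊕opad) ∥ inner = 2a 3b 1b 04 3b ∥ 02 67.
Outer hash (tag): sum = 42+59+27+4+59+2+103 = 296 → 01 28.

0128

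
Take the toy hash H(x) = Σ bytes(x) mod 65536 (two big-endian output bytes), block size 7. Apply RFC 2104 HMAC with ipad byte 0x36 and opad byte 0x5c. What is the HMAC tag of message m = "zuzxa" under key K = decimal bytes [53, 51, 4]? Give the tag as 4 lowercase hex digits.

02f7

Key decimal bytes [53, 51, 4] = 35 33 04 is 3 bytes ≤ B = 7; zero-pad to 7 bytes: K' = 35 33 04 00 00 00 00.
K' ⊕ ipad = 03 05 32 36 36 36 36.  K' ⊕ opad = 69 6f 58 5c 5c 5c 5c.
Inner input = (K'⊕ipad) ∥ m = 03 05 32 36 36 36 36 ∥ 7a 75 7a 78 61.
Inner hash: sum = 3+5+50+54+54+54+54+122+117+122+120+97 = 852 → 03 54.
Outer input = (K'⊕opad) ∥ inner = 69 6f 58 5c 5c 5c 5c ∥ 03 54.
Outer hash (tag): sum = 105+111+88+92+92+92+92+3+84 = 759 → 02 f7.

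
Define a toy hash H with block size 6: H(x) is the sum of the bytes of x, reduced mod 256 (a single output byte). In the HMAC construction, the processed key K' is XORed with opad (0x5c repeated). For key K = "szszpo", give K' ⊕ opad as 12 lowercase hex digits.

Key "szszpo" = 73 7a 73 7a 70 6f is exactly B = 6 bytes: K' = 73 7a 73 7a 70 6f.
XOR each byte with 0x5c: 73⊕5c=2f, 7a⊕5c=26, 73⊕5c=2f, 7a⊕5c=26, 70⊕5c=2c, 6f⊕5c=33.

2f262f262c33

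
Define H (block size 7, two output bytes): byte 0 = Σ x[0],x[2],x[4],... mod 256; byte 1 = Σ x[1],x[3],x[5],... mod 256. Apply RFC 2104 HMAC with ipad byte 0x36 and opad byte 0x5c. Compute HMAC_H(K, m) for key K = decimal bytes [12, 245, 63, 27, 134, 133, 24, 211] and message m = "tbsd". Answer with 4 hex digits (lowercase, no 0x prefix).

Key decimal bytes [12, 245, 63, 27, 134, 133, 24, 211] = 0c f5 3f 1b 86 85 18 d3 is 8 bytes > B = 7, so hash it first: H(key) = e9 68, then zero-pad to 7 bytes: K' = e9 68 00 00 00 00 00.
K' ⊕ ipad = df 5e 36 36 36 36 36.  K' ⊕ opad = b5 34 5c 5c 5c 5c 5c.
Inner input = (K'⊕ipad) ∥ m = df 5e 36 36 36 36 36 ∥ 74 62 73 64.
Inner hash: even-index sum = 583 mod 256 = 71; odd-index sum = 433 mod 256 = 177 → 47 b1.
Outer input = (K'⊕opad) ∥ inner = b5 34 5c 5c 5c 5c 5c ∥ 47 b1.
Outer hash (tag): even-index sum = 634 mod 256 = 122; odd-index sum = 307 mod 256 = 51 → 7a 33.

7a33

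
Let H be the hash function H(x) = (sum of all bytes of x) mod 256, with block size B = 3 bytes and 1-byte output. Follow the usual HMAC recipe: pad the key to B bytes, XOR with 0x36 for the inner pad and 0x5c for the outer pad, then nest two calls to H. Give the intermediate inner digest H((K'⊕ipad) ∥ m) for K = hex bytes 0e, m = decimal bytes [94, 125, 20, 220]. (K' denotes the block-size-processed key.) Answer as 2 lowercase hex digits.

Key hex bytes 0e is 1 byte ≤ B = 3; zero-pad to 3 bytes: K' = 0e 00 00.
K' ⊕ ipad = 38 36 36.
Inner input = 38 36 36 ∥ 5e 7d 14 dc.
Inner hash: sum = 56+54+54+94+125+20+220 = 623; mod 256 = 111 → 6f.

6f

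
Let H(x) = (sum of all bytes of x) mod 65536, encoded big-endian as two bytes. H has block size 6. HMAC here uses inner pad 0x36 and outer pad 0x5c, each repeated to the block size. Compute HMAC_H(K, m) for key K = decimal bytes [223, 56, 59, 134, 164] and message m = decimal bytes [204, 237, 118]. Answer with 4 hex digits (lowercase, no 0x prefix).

Key decimal bytes [223, 56, 59, 134, 164] = df 38 3b 86 a4 is 5 bytes ≤ B = 6; zero-pad to 6 bytes: K' = df 38 3b 86 a4 00.
K' ⊕ ipad = e9 0e 0d b0 92 36.  K' ⊕ opad = 83 64 67 da f8 5c.
Inner input = (K'⊕ipad) ∥ m = e9 0e 0d b0 92 36 ∥ cc ed 76.
Inner hash: sum = 233+14+13+176+146+54+204+237+118 = 1195 → 04 ab.
Outer input = (K'⊕opad) ∥ inner = 83 64 67 da f8 5c ∥ 04 ab.
Outer hash (tag): sum = 131+100+103+218+248+92+4+171 = 1067 → 04 2b.

042b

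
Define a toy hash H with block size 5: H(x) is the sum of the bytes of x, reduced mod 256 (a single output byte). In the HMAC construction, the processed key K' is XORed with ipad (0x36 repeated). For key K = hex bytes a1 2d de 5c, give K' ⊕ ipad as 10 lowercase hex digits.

Key hex bytes a1 2d de 5c is 4 bytes ≤ B = 5; zero-pad to 5 bytes: K' = a1 2d de 5c 00.
XOR each byte with 0x36: a1⊕36=97, 2d⊕36=1b, de⊕36=e8, 5c⊕36=6a, 00⊕36=36.

971be86a36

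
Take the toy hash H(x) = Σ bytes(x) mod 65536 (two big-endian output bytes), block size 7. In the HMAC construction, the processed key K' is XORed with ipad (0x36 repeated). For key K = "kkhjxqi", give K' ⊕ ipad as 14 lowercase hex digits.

Key "kkhjxqi" = 6b 6b 68 6a 78 71 69 is exactly B = 7 bytes: K' = 6b 6b 68 6a 78 71 69.
XOR each byte with 0x36: 6b⊕36=5d, 6b⊕36=5d, 68⊕36=5e, 6a⊕36=5c, 78⊕36=4e, 71⊕36=47, 69⊕36=5f.

5d5d5e5c4e475f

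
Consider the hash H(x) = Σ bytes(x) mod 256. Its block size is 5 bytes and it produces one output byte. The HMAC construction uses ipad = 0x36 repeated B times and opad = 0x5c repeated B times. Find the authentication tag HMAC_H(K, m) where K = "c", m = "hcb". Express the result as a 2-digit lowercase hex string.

Key "c" = 63 is 1 byte ≤ B = 5; zero-pad to 5 bytes: K' = 63 00 00 00 00.
K' ⊕ ipad = 55 36 36 36 36.  K' ⊕ opad = 3f 5c 5c 5c 5c.
Inner input = (K'⊕ipad) ∥ m = 55 36 36 36 36 ∥ 68 63 62.
Inner hash: sum = 85+54+54+54+54+104+99+98 = 602; mod 256 = 90 → 5a.
Outer input = (K'⊕opad) ∥ inner = 3f 5c 5c 5c 5c ∥ 5a.
Outer hash (tag): sum = 63+92+92+92+92+90 = 521; mod 256 = 9 → 09.

09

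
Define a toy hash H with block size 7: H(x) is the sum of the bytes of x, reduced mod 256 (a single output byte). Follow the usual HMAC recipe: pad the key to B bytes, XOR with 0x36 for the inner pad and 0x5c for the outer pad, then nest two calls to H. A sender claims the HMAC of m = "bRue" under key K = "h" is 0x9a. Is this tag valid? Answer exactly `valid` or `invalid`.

Key "h" = 68 is 1 byte ≤ B = 7; zero-pad to 7 bytes: K' = 68 00 00 00 00 00 00.
K' ⊕ ipad = 5e 36 36 36 36 36 36; K' ⊕ opad = 34 5c 5c 5c 5c 5c 5c.
Inner hash: sum = 94+54+54+54+54+54+54+98+82+117+101 = 816; mod 256 = 48 → 30.
Outer hash (recomputed tag): sum = 52+92+92+92+92+92+92+48 = 652; mod 256 = 140 → 8c.
Recomputed tag = 8c; claimed = 9a → mismatch.

invalid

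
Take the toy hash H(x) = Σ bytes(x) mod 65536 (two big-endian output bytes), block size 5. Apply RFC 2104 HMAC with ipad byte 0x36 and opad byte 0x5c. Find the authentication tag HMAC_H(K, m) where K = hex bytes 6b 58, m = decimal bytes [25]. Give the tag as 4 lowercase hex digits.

Key hex bytes 6b 58 is 2 bytes ≤ B = 5; zero-pad to 5 bytes: K' = 6b 58 00 00 00.
K' ⊕ ipad = 5d 6e 36 36 36.  K' ⊕ opad = 37 04 5c 5c 5c.
Inner input = (K'⊕ipad) ∥ m = 5d 6e 36 36 36 ∥ 19.
Inner hash: sum = 93+110+54+54+54+25 = 390 → 01 86.
Outer input = (K'⊕opad) ∥ inner = 37 04 5c 5c 5c ∥ 01 86.
Outer hash (tag): sum = 55+4+92+92+92+1+134 = 470 → 01 d6.

01d6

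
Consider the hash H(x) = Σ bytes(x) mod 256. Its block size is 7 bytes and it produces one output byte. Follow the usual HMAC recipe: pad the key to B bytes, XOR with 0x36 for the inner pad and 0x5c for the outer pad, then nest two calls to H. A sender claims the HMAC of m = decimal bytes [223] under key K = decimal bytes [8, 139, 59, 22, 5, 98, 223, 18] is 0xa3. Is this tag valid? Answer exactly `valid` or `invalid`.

invalid

Key decimal bytes [8, 139, 59, 22, 5, 98, 223, 18] = 08 8b 3b 16 05 62 df 12 is 8 bytes > B = 7, so hash it first: H(key) = 3c, then zero-pad to 7 bytes: K' = 3c 00 00 00 00 00 00.
K' ⊕ ipad = 0a 36 36 36 36 36 36; K' ⊕ opad = 60 5c 5c 5c 5c 5c 5c.
Inner hash: sum = 10+54+54+54+54+54+54+223 = 557; mod 256 = 45 → 2d.
Outer hash (recomputed tag): sum = 96+92+92+92+92+92+92+45 = 693; mod 256 = 181 → b5.
Recomputed tag = b5; claimed = a3 → mismatch.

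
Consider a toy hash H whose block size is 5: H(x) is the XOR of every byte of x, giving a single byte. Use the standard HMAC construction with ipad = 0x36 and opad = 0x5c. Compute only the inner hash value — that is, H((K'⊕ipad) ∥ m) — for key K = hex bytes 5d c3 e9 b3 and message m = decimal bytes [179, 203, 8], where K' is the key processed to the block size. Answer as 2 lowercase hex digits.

82

Key hex bytes 5d c3 e9 b3 is 4 bytes ≤ B = 5; zero-pad to 5 bytes: K' = 5d c3 e9 b3 00.
K' ⊕ ipad = 6b f5 df 85 36.
Inner input = 6b f5 df 85 36 ∥ b3 cb 08.
Inner hash: XOR 6b⊕f5⊕df⊕85⊕36⊕b3⊕cb⊕08 = 82.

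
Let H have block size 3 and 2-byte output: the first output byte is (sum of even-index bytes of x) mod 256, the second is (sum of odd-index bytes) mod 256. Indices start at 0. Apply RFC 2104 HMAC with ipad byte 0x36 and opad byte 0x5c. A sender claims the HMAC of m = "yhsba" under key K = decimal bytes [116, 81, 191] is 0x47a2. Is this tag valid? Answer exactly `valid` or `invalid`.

Key decimal bytes [116, 81, 191] = 74 51 bf is exactly B = 3 bytes: K' = 74 51 bf.
K' ⊕ ipad = 42 67 89; K' ⊕ opad = 28 0d e3.
Inner hash: even-index sum = 405 mod 256 = 149; odd-index sum = 436 mod 256 = 180 → 95 b4.
Outer hash (recomputed tag): even-index sum = 447 mod 256 = 191; odd-index sum = 162 mod 256 = 162 → bf a2.
Recomputed tag = bfa2; claimed = 47a2 → mismatch.

invalid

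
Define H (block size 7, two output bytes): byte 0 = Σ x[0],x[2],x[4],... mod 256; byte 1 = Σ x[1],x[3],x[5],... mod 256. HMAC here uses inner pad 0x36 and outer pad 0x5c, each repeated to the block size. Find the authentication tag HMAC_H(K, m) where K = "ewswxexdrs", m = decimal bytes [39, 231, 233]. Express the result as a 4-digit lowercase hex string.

12c3

Key "ewswxexdrs" = 65 77 73 77 78 65 78 64 72 73 is 10 bytes > B = 7, so hash it first: H(key) = 3a 2a, then zero-pad to 7 bytes: K' = 3a 2a 00 00 00 00 00.
K' ⊕ ipad = 0c 1c 36 36 36 36 36.  K' ⊕ opad = 66 76 5c 5c 5c 5c 5c.
Inner input = (K'⊕ipad) ∥ m = 0c 1c 36 36 36 36 36 ∥ 27 e7 e9.
Inner hash: even-index sum = 405 mod 256 = 149; odd-index sum = 408 mod 256 = 152 → 95 98.
Outer input = (K'⊕opad) ∥ inner = 66 76 5c 5c 5c 5c 5c ∥ 95 98.
Outer hash (tag): even-index sum = 530 mod 256 = 18; odd-index sum = 451 mod 256 = 195 → 12 c3.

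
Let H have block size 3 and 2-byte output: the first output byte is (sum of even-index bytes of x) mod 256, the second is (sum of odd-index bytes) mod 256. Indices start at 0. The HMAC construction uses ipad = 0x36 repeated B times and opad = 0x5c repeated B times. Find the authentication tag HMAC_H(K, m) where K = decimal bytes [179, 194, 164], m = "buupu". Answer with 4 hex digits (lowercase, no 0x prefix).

Key decimal bytes [179, 194, 164] = b3 c2 a4 is exactly B = 3 bytes: K' = b3 c2 a4.
K' ⊕ ipad = 85 f4 92.  K' ⊕ opad = ef 9e f8.
Inner input = (K'⊕ipad) ∥ m = 85 f4 92 ∥ 62 75 75 70 75.
Inner hash: even-index sum = 508 mod 256 = 252; odd-index sum = 576 mod 256 = 64 → fc 40.
Outer input = (K'⊕opad) ∥ inner = ef 9e f8 ∥ fc 40.
Outer hash (tag): even-index sum = 551 mod 256 = 39; odd-index sum = 410 mod 256 = 154 → 27 9a.

279a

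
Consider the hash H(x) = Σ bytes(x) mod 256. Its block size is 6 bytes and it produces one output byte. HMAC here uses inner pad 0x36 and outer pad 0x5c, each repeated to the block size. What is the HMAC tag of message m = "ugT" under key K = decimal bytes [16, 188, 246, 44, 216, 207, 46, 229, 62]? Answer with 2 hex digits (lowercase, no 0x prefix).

Key decimal bytes [16, 188, 246, 44, 216, 207, 46, 229, 62] = 10 bc f6 2c d8 cf 2e e5 3e is 9 bytes > B = 6, so hash it first: H(key) = e6, then zero-pad to 6 bytes: K' = e6 00 00 00 00 00.
K' ⊕ ipad = d0 36 36 36 36 36.  K' ⊕ opad = ba 5c 5c 5c 5c 5c.
Inner input = (K'⊕ipad) ∥ m = d0 36 36 36 36 36 ∥ 75 67 54.
Inner hash: sum = 208+54+54+54+54+54+117+103+84 = 782; mod 256 = 14 → 0e.
Outer input = (K'⊕opad) ∥ inner = ba 5c 5c 5c 5c 5c ∥ 0e.
Outer hash (tag): sum = 186+92+92+92+92+92+14 = 660; mod 256 = 148 → 94.

94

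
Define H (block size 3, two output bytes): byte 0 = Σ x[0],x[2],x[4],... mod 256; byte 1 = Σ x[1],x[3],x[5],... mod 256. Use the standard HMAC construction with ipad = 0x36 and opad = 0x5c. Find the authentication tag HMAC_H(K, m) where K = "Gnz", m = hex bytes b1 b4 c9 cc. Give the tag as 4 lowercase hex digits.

136f

Key "Gnz" = 47 6e 7a is exactly B = 3 bytes: K' = 47 6e 7a.
K' ⊕ ipad = 71 58 4c.  K' ⊕ opad = 1b 32 26.
Inner input = (K'⊕ipad) ∥ m = 71 58 4c ∥ b1 b4 c9 cc.
Inner hash: even-index sum = 573 mod 256 = 61; odd-index sum = 466 mod 256 = 210 → 3d d2.
Outer input = (K'⊕opad) ∥ inner = 1b 32 26 ∥ 3d d2.
Outer hash (tag): even-index sum = 275 mod 256 = 19; odd-index sum = 111 mod 256 = 111 → 13 6f.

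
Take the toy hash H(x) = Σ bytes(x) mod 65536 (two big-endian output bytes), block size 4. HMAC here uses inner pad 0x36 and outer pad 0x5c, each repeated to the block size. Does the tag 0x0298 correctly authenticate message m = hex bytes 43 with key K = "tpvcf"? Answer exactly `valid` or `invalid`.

invalid

Key "tpvcf" = 74 70 76 63 66 is 5 bytes > B = 4, so hash it first: H(key) = 02 23, then zero-pad to 4 bytes: K' = 02 23 00 00.
K' ⊕ ipad = 34 15 36 36; K' ⊕ opad = 5e 7f 5c 5c.
Inner hash: sum = 52+21+54+54+67 = 248 → 00 f8.
Outer hash (recomputed tag): sum = 94+127+92+92+0+248 = 653 → 02 8d.
Recomputed tag = 028d; claimed = 0298 → mismatch.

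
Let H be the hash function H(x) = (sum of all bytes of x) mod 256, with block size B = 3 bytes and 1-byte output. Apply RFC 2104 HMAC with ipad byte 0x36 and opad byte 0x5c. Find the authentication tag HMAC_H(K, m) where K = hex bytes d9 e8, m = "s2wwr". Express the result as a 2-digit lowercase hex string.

Key hex bytes d9 e8 is 2 bytes ≤ B = 3; zero-pad to 3 bytes: K' = d9 e8 00.
K' ⊕ ipad = ef de 36.  K' ⊕ opad = 85 b4 5c.
Inner input = (K'⊕ipad) ∥ m = ef de 36 ∥ 73 32 77 77 72.
Inner hash: sum = 239+222+54+115+50+119+119+114 = 1032; mod 256 = 8 → 08.
Outer input = (K'⊕opad) ∥ inner = 85 b4 5c ∥ 08.
Outer hash (tag): sum = 133+180+92+8 = 413; mod 256 = 157 → 9d.

9d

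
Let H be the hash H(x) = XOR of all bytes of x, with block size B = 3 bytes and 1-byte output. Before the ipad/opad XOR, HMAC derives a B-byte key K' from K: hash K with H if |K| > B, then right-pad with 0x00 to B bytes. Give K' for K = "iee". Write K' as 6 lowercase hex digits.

696565

Key "iee" = 69 65 65 is exactly B = 3 bytes: K' = 69 65 65.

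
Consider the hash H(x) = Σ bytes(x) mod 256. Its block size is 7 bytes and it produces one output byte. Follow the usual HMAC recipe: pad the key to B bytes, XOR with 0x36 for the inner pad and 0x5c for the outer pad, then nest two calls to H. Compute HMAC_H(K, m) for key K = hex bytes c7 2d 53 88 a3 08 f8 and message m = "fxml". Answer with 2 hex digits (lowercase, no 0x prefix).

Key hex bytes c7 2d 53 88 a3 08 f8 is exactly B = 7 bytes: K' = c7 2d 53 88 a3 08 f8.
K' ⊕ ipad = f1 1b 65 be 95 3e ce.  K' ⊕ opad = 9b 71 0f d4 ff 54 a4.
Inner input = (K'⊕ipad) ∥ m = f1 1b 65 be 95 3e ce ∥ 66 78 6d 6c.
Inner hash: sum = 241+27+101+190+149+62+206+102+120+109+108 = 1415; mod 256 = 135 → 87.
Outer input = (K'⊕opad) ∥ inner = 9b 71 0f d4 ff 54 a4 ∥ 87.
Outer hash (tag): sum = 155+113+15+212+255+84+164+135 = 1133; mod 256 = 109 → 6d.

6d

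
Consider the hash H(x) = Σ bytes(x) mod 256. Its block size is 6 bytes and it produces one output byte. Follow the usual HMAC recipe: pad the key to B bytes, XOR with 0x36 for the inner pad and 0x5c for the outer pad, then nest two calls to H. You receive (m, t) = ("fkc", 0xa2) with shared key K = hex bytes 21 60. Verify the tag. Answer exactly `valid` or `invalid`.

valid

Key hex bytes 21 60 is 2 bytes ≤ B = 6; zero-pad to 6 bytes: K' = 21 60 00 00 00 00.
K' ⊕ ipad = 17 56 36 36 36 36; K' ⊕ opad = 7d 3c 5c 5c 5c 5c.
Inner hash: sum = 23+86+54+54+54+54+102+107+99 = 633; mod 256 = 121 → 79.
Outer hash (recomputed tag): sum = 125+60+92+92+92+92+121 = 674; mod 256 = 162 → a2.
Recomputed tag = a2; claimed = a2 → match.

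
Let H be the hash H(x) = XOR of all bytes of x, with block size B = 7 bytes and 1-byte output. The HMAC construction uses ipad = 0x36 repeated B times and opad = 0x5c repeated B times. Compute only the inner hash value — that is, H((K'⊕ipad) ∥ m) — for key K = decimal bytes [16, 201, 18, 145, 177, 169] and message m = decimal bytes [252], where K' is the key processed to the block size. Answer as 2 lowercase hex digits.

Key decimal bytes [16, 201, 18, 145, 177, 169] = 10 c9 12 91 b1 a9 is 6 bytes ≤ B = 7; zero-pad to 7 bytes: K' = 10 c9 12 91 b1 a9 00.
K' ⊕ ipad = 26 ff 24 a7 87 9f 36.
Inner input = 26 ff 24 a7 87 9f 36 ∥ fc.
Inner hash: XOR 26⊕ff⊕24⊕a7⊕87⊕9f⊕36⊕fc = 88.

88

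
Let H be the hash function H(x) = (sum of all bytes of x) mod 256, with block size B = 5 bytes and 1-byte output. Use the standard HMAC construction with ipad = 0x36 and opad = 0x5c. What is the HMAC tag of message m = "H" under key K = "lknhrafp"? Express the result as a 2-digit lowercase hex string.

fa

Key "lknhrafp" = 6c 6b 6e 68 72 61 66 70 is 8 bytes > B = 5, so hash it first: H(key) = 56, then zero-pad to 5 bytes: K' = 56 00 00 00 00.
K' ⊕ ipad = 60 36 36 36 36.  K' ⊕ opad = 0a 5c 5c 5c 5c.
Inner input = (K'⊕ipad) ∥ m = 60 36 36 36 36 ∥ 48.
Inner hash: sum = 96+54+54+54+54+72 = 384; mod 256 = 128 → 80.
Outer input = (K'⊕opad) ∥ inner = 0a 5c 5c 5c 5c ∥ 80.
Outer hash (tag): sum = 10+92+92+92+92+128 = 506; mod 256 = 250 → fa.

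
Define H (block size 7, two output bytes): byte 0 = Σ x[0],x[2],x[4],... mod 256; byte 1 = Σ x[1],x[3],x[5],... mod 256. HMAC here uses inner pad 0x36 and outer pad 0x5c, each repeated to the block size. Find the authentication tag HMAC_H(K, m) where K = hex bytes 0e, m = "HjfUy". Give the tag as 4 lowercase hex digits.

2fad

Key hex bytes 0e is 1 byte ≤ B = 7; zero-pad to 7 bytes: K' = 0e 00 00 00 00 00 00.
K' ⊕ ipad = 38 36 36 36 36 36 36.  K' ⊕ opad = 52 5c 5c 5c 5c 5c 5c.
Inner input = (K'⊕ipad) ∥ m = 38 36 36 36 36 36 36 ∥ 48 6a 66 55 79.
Inner hash: even-index sum = 409 mod 256 = 153; odd-index sum = 457 mod 256 = 201 → 99 c9.
Outer input = (K'⊕opad) ∥ inner = 52 5c 5c 5c 5c 5c 5c ∥ 99 c9.
Outer hash (tag): even-index sum = 559 mod 256 = 47; odd-index sum = 429 mod 256 = 173 → 2f ad.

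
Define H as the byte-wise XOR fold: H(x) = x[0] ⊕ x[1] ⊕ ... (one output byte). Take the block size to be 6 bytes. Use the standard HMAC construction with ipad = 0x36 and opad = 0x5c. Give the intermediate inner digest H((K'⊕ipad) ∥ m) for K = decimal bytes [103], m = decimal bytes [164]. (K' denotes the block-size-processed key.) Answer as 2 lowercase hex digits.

c3

Key decimal bytes [103] = 67 is 1 byte ≤ B = 6; zero-pad to 6 bytes: K' = 67 00 00 00 00 00.
K' ⊕ ipad = 51 36 36 36 36 36.
Inner input = 51 36 36 36 36 36 ∥ a4.
Inner hash: XOR 51⊕36⊕36⊕36⊕36⊕36⊕a4 = c3.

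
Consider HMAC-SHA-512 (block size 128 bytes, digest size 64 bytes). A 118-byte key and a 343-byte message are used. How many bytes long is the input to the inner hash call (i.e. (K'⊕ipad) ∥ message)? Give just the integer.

471

Key is 118 ≤ 128 bytes, zero-padded: |K'| = 128.
Inner input = (K'⊕ipad) ∥ m → 128 + 343 = 471 bytes.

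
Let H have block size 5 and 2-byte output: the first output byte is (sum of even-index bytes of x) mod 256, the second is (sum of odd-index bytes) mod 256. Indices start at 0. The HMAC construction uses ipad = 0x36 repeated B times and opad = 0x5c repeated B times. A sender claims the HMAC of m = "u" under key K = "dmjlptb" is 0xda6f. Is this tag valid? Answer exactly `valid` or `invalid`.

valid

Key "dmjlptb" = 64 6d 6a 6c 70 74 62 is 7 bytes > B = 5, so hash it first: H(key) = a0 4d, then zero-pad to 5 bytes: K' = a0 4d 00 00 00.
K' ⊕ ipad = 96 7b 36 36 36; K' ⊕ opad = fc 11 5c 5c 5c.
Inner hash: even-index sum = 258 mod 256 = 2; odd-index sum = 294 mod 256 = 38 → 02 26.
Outer hash (recomputed tag): even-index sum = 474 mod 256 = 218; odd-index sum = 111 mod 256 = 111 → da 6f.
Recomputed tag = da6f; claimed = da6f → match.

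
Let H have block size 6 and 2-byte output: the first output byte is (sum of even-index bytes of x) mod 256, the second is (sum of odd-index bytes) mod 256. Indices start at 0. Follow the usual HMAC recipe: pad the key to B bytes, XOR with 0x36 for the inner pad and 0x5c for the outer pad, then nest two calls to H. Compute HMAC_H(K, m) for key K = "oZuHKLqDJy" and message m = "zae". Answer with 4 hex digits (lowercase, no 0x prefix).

9519

Key "oZuHKLqDJy" = 6f 5a 75 48 4b 4c 71 44 4a 79 is 10 bytes > B = 6, so hash it first: H(key) = ea ab, then zero-pad to 6 bytes: K' = ea ab 00 00 00 00.
K' ⊕ ipad = dc 9d 36 36 36 36.  K' ⊕ opad = b6 f7 5c 5c 5c 5c.
Inner input = (K'⊕ipad) ∥ m = dc 9d 36 36 36 36 ∥ 7a 61 65.
Inner hash: even-index sum = 551 mod 256 = 39; odd-index sum = 362 mod 256 = 106 → 27 6a.
Outer input = (K'⊕opad) ∥ inner = b6 f7 5c 5c 5c 5c ∥ 27 6a.
Outer hash (tag): even-index sum = 405 mod 256 = 149; odd-index sum = 537 mod 256 = 25 → 95 19.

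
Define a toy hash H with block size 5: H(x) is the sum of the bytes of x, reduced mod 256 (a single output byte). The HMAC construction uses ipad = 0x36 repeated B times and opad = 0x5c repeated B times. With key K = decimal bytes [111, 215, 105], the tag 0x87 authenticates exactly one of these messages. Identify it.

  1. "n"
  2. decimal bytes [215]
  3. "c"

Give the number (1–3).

2

Key decimal bytes [111, 215, 105] = 6f d7 69 is 3 bytes ≤ B = 5; zero-pad to 5 bytes: K' = 6f d7 69 00 00.
K' ⊕ ipad = 59 e1 5f 36 36; K' ⊕ opad = 33 8b 35 5c 5c.
m1: inner = H(59 e1 5f 36 36 6e) = 73; tag = H(33 8b 35 5c 5c 73) = 1e
m2: inner = H(59 e1 5f 36 36 d7) = dc; tag = H(33 8b 35 5c 5c dc) = 87 ← matches
m3: inner = H(59 e1 5f 36 36 63) = 68; tag = H(33 8b 35 5c 5c 68) = 13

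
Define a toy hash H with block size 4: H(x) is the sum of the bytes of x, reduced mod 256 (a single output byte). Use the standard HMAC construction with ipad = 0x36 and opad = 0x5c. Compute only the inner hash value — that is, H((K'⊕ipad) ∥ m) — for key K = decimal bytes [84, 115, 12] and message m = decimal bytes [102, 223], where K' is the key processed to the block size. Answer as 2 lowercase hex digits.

5c

Key decimal bytes [84, 115, 12] = 54 73 0c is 3 bytes ≤ B = 4; zero-pad to 4 bytes: K' = 54 73 0c 00.
K' ⊕ ipad = 62 45 3a 36.
Inner input = 62 45 3a 36 ∥ 66 df.
Inner hash: sum = 98+69+58+54+102+223 = 604; mod 256 = 92 → 5c.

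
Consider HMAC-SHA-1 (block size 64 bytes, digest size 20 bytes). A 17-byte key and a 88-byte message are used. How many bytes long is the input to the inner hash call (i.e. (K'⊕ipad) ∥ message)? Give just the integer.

152

Key is 17 ≤ 64 bytes, zero-padded: |K'| = 64.
Inner input = (K'⊕ipad) ∥ m → 64 + 88 = 152 bytes.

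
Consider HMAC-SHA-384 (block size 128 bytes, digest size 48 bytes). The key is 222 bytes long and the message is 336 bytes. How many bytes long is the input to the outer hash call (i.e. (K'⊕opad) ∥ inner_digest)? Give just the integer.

Key is 222 > 128 bytes, so it is hashed to 48 bytes then zero-padded to 128: |K'| = 128.
Outer input = (K'⊕opad) ∥ H(inner) → 128 + 48 = 176 bytes.

176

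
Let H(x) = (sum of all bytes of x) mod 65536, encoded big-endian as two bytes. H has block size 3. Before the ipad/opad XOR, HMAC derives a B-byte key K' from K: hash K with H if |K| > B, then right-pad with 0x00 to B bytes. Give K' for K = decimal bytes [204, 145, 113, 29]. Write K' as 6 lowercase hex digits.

|K| = 4 > B = 3, so first hash the key.
H(K): sum = 204+145+113+29 = 491 → 01 eb.
Zero-pad H(K) = 01 eb to 3 bytes: K' = 01 eb 00.

01eb00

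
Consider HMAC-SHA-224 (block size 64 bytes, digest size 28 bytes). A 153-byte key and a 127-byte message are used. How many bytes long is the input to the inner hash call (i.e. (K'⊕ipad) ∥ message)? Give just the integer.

191

Key is 153 > 64 bytes, so it is hashed to 28 bytes then zero-padded to 64: |K'| = 64.
Inner input = (K'⊕ipad) ∥ m → 64 + 127 = 191 bytes.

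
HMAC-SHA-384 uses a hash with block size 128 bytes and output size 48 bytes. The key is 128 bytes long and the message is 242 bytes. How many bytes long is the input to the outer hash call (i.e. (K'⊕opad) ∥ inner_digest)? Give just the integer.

Key is 128 ≤ 128 bytes, zero-padded: |K'| = 128.
Outer input = (K'⊕opad) ∥ H(inner) → 128 + 48 = 176 bytes.

176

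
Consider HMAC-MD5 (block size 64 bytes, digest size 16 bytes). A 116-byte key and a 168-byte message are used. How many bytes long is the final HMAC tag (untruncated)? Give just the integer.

The tag is one MD5 digest: 16 bytes.

16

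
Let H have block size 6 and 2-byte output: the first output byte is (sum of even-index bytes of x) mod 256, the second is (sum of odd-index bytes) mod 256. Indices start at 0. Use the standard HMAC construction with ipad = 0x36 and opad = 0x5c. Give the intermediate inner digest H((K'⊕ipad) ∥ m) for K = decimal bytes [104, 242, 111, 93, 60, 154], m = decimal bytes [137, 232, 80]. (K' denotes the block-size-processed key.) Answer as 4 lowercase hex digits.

Key decimal bytes [104, 242, 111, 93, 60, 154] = 68 f2 6f 5d 3c 9a is exactly B = 6 bytes: K' = 68 f2 6f 5d 3c 9a.
K' ⊕ ipad = 5e c4 59 6b 0a ac.
Inner input = 5e c4 59 6b 0a ac ∥ 89 e8 50.
Inner hash: even-index sum = 410 mod 256 = 154; odd-index sum = 707 mod 256 = 195 → 9a c3.

9ac3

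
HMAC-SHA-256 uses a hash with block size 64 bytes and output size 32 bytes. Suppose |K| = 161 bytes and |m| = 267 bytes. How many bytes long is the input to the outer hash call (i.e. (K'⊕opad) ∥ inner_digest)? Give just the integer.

96

Key is 161 > 64 bytes, so it is hashed to 32 bytes then zero-padded to 64: |K'| = 64.
Outer input = (K'⊕opad) ∥ H(inner) → 64 + 32 = 96 bytes.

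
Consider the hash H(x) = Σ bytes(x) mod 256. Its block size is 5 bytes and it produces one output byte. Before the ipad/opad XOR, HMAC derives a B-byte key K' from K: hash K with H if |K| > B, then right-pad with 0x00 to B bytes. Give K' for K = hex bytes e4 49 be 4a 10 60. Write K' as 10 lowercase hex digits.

|K| = 6 > B = 5, so first hash the key.
H(K): sum = 228+73+190+74+16+96 = 677; mod 256 = 165 → a5.
Zero-pad H(K) = a5 to 5 bytes: K' = a5 00 00 00 00.

a500000000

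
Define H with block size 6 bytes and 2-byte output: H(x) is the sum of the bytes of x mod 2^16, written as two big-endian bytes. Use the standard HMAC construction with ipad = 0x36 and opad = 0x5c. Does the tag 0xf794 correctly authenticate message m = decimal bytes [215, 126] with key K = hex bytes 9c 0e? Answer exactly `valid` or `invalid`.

invalid

Key hex bytes 9c 0e is 2 bytes ≤ B = 6; zero-pad to 6 bytes: K' = 9c 0e 00 00 00 00.
K' ⊕ ipad = aa 38 36 36 36 36; K' ⊕ opad = c0 52 5c 5c 5c 5c.
Inner hash: sum = 170+56+54+54+54+54+215+126 = 783 → 03 0f.
Outer hash (recomputed tag): sum = 192+82+92+92+92+92+3+15 = 660 → 02 94.
Recomputed tag = 0294; claimed = f794 → mismatch.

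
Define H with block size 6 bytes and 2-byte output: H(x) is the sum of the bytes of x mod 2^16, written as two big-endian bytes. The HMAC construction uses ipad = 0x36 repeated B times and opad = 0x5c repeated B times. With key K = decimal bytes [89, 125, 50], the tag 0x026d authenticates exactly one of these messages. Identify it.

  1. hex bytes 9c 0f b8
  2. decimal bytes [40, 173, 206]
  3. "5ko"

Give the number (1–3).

Key decimal bytes [89, 125, 50] = 59 7d 32 is 3 bytes ≤ B = 6; zero-pad to 6 bytes: K' = 59 7d 32 00 00 00.
K' ⊕ ipad = 6f 4b 04 36 36 36; K' ⊕ opad = 05 21 6e 5c 5c 5c.
m1: inner = H(6f 4b 04 36 36 36 9c 0f b8) = 02 c3; tag = H(05 21 6e 5c 5c 5c 02 c3) = 026d ← matches
m2: inner = H(6f 4b 04 36 36 36 28 ad ce) = 03 03; tag = H(05 21 6e 5c 5c 5c 03 03) = 01ae
m3: inner = H(6f 4b 04 36 36 36 35 6b 6f) = 02 6f; tag = H(05 21 6e 5c 5c 5c 02 6f) = 0219

1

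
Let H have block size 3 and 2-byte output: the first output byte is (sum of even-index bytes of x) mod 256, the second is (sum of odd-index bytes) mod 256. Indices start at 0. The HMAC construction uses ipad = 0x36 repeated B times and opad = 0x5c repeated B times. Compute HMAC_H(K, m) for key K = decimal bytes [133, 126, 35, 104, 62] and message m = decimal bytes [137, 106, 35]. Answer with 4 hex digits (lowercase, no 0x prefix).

922a

Key decimal bytes [133, 126, 35, 104, 62] = 85 7e 23 68 3e is 5 bytes > B = 3, so hash it first: H(key) = e6 e6, then zero-pad to 3 bytes: K' = e6 e6 00.
K' ⊕ ipad = d0 d0 36.  K' ⊕ opad = ba ba 5c.
Inner input = (K'⊕ipad) ∥ m = d0 d0 36 ∥ 89 6a 23.
Inner hash: even-index sum = 368 mod 256 = 112; odd-index sum = 380 mod 256 = 124 → 70 7c.
Outer input = (K'⊕opad) ∥ inner = ba ba 5c ∥ 70 7c.
Outer hash (tag): even-index sum = 402 mod 256 = 146; odd-index sum = 298 mod 256 = 42 → 92 2a.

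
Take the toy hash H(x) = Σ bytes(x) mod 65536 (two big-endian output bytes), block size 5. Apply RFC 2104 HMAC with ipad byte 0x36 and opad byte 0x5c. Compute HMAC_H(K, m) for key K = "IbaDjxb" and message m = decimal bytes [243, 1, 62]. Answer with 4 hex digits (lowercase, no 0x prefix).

02e6

Key "IbaDjxb" = 49 62 61 44 6a 78 62 is 7 bytes > B = 5, so hash it first: H(key) = 02 94, then zero-pad to 5 bytes: K' = 02 94 00 00 00.
K' ⊕ ipad = 34 a2 36 36 36.  K' ⊕ opad = 5e c8 5c 5c 5c.
Inner input = (K'⊕ipad) ∥ m = 34 a2 36 36 36 ∥ f3 01 3e.
Inner hash: sum = 52+162+54+54+54+243+1+62 = 682 → 02 aa.
Outer input = (K'⊕opad) ∥ inner = 5e c8 5c 5c 5c ∥ 02 aa.
Outer hash (tag): sum = 94+200+92+92+92+2+170 = 742 → 02 e6.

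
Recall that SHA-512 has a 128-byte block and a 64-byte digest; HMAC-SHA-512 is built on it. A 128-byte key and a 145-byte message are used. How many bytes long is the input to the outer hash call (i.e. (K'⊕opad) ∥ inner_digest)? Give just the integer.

192

Key is 128 ≤ 128 bytes, zero-padded: |K'| = 128.
Outer input = (K'⊕opad) ∥ H(inner) → 128 + 64 = 192 bytes.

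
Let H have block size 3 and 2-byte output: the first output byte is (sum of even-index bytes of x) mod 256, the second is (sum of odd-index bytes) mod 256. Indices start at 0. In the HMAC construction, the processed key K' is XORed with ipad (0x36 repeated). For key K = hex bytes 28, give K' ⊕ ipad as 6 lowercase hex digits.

1e3636

Key hex bytes 28 is 1 byte ≤ B = 3; zero-pad to 3 bytes: K' = 28 00 00.
XOR each byte with 0x36: 28⊕36=1e, 00⊕36=36, 00⊕36=36.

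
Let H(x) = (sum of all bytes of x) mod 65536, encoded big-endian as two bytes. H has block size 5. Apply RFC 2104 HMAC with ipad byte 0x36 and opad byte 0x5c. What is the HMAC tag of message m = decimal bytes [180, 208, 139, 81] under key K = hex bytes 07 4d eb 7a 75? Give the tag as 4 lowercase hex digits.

01ee

Key hex bytes 07 4d eb 7a 75 is exactly B = 5 bytes: K' = 07 4d eb 7a 75.
K' ⊕ ipad = 31 7b dd 4c 43.  K' ⊕ opad = 5b 11 b7 26 29.
Inner input = (K'⊕ipad) ∥ m = 31 7b dd 4c 43 ∥ b4 d0 8b 51.
Inner hash: sum = 49+123+221+76+67+180+208+139+81 = 1144 → 04 78.
Outer input = (K'⊕opad) ∥ inner = 5b 11 b7 26 29 ∥ 04 78.
Outer hash (tag): sum = 91+17+183+38+41+4+120 = 494 → 01 ee.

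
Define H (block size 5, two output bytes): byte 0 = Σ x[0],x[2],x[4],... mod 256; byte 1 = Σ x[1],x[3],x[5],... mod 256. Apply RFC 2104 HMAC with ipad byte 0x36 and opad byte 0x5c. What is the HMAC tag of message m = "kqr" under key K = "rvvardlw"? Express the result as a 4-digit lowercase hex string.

e917

Key "rvvardlw" = 72 76 76 61 72 64 6c 77 is 8 bytes > B = 5, so hash it first: H(key) = c6 b2, then zero-pad to 5 bytes: K' = c6 b2 00 00 00.
K' ⊕ ipad = f0 84 36 36 36.  K' ⊕ opad = 9a ee 5c 5c 5c.
Inner input = (K'⊕ipad) ∥ m = f0 84 36 36 36 ∥ 6b 71 72.
Inner hash: even-index sum = 461 mod 256 = 205; odd-index sum = 407 mod 256 = 151 → cd 97.
Outer input = (K'⊕opad) ∥ inner = 9a ee 5c 5c 5c ∥ cd 97.
Outer hash (tag): even-index sum = 489 mod 256 = 233; odd-index sum = 535 mod 256 = 23 → e9 17.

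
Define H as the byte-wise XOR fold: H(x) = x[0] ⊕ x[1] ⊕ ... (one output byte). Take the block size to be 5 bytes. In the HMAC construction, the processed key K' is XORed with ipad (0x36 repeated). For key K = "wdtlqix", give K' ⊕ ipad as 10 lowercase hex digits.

Key "wdtlqix" = 77 64 74 6c 71 69 78 is 7 bytes > B = 5, so hash it first: H(key) = 6b, then zero-pad to 5 bytes: K' = 6b 00 00 00 00.
XOR each byte with 0x36: 6b⊕36=5d, 00⊕36=36, 00⊕36=36, 00⊕36=36, 00⊕36=36.

5d36363636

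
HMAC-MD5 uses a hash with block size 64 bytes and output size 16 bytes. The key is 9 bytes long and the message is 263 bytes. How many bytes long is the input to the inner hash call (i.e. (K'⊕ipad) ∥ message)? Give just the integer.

327

Key is 9 ≤ 64 bytes, zero-padded: |K'| = 64.
Inner input = (K'⊕ipad) ∥ m → 64 + 263 = 327 bytes.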